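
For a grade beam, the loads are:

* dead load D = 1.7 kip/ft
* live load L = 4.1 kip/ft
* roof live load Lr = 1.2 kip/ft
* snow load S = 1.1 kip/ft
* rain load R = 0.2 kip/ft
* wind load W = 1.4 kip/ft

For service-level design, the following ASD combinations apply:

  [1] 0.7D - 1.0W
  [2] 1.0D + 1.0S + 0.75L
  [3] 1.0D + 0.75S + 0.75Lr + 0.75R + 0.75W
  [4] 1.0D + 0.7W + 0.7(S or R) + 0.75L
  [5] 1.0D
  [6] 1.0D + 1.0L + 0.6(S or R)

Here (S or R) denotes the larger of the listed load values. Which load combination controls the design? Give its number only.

(S or R) → S = 1.1 kip/ft.
[1] 0.7(1.7) - 1.0(1.4) = -0.21
[2] 1.0(1.7) + 1.0(1.1) + 0.75(4.1) = 5.88
[3] 1.0(1.7) + 0.75(1.1) + 0.75(1.2) + 0.75(0.2) + 0.75(1.4) = 4.63
[4] 1.0(1.7) + 0.7(1.4) + 0.7(1.1) + 0.75(4.1) = 6.53
[5] 1.0(1.7) = 1.70
[6] 1.0(1.7) + 1.0(4.1) + 0.6(1.1) = 6.46
The largest value is 6.53 kip/ft from combination 4.

Combination 4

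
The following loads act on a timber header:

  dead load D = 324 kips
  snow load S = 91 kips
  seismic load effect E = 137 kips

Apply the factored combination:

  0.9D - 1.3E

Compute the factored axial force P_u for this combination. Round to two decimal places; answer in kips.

113.50 kips

0.9(324) - 1.3(137) = 113.50
P_u = 113.50 kips.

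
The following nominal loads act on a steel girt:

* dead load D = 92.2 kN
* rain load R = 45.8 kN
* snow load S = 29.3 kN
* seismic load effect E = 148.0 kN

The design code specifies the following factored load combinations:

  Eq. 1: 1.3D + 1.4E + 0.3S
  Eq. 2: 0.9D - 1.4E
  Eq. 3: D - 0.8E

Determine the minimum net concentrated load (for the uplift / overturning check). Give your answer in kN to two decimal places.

-124.22 kN

Eq. 1: 1.3(92.2) + 1.4(148.0) + 0.3(29.3) = 119.86 + 207.20 + 8.79 = 335.85
Eq. 2: 0.9(92.2) - 1.4(148.0) = 82.98 - 207.20 = -124.22
Eq. 3: 1.0(92.2) - 0.8(148.0) = 92.20 - 118.40 = -26.20
Combination 2 gives the minimum: -124.22 kN.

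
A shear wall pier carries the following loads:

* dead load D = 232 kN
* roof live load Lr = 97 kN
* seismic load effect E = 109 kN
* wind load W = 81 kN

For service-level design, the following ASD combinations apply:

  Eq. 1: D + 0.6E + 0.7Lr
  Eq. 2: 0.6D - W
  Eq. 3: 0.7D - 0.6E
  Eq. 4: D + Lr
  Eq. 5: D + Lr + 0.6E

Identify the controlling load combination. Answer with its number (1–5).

Eq. 1: 1.0(232) + 0.6(109) + 0.7(97) = 232.00 + 65.40 + 67.90 = 365.30
Eq. 2: 0.6(232) - 1.0(81) = 139.20 - 81.00 = 58.20
Eq. 3: 0.7(232) - 0.6(109) = 162.40 - 65.40 = 97.00
Eq. 4: 1.0(232) + 1.0(97) = 232.00 + 97.00 = 329.00
Eq. 5: 1.0(232) + 1.0(97) + 0.6(109) = 232.00 + 97.00 + 65.40 = 394.40
The largest value is 394.40 kN from combination 5.

Combination 5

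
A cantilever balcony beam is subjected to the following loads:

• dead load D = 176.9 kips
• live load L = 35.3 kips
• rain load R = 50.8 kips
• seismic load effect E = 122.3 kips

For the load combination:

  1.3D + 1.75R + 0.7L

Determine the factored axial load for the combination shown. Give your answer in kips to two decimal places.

343.58 kips

1.3(176.9) + 1.75(50.8) + 0.7(35.3) = 229.97 + 88.90 + 24.71 = 343.58
P_u = 343.58 kips.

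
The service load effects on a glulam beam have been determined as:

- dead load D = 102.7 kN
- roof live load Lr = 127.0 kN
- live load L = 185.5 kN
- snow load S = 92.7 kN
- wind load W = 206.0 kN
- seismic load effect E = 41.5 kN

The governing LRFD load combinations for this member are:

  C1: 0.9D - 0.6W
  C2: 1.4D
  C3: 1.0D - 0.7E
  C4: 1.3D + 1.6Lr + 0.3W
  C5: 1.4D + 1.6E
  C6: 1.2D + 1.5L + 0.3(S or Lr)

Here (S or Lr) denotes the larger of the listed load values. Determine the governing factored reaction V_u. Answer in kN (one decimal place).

439.6 kN

(S or Lr) → Lr = 127.0 kN.
C1: 0.9(102.7) - 0.6(206.0) = 92.4 - 123.6 = -31.2
C2: 1.4(102.7) = 143.8
C3: 1.0(102.7) - 0.7(41.5) = 73.7
C4: 1.3(102.7) + 1.6(127.0) + 0.3(206.0) = 133.5 + 203.2 + 61.8 = 398.5
C5: 1.4(102.7) + 1.6(41.5) = 143.8 + 66.4 = 210.2
C6: 1.2(102.7) + 1.5(185.5) + 0.3(127.0) = 123.2 + 278.3 + 38.1 = 439.6
Maximum is from combination 6.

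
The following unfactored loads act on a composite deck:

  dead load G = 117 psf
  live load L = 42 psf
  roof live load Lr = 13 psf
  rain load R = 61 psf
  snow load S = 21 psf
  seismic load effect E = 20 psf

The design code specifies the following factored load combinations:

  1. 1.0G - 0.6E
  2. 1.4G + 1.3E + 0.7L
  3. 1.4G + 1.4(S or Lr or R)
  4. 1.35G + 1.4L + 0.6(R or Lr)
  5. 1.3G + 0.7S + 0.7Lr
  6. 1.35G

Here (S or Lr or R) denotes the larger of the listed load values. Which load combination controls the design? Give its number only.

Combination 4

(S or Lr or R) → R = 61 psf; (R or Lr) → R = 61 psf.
1. 1.0(117) - 0.6(20) = 117.00 - 12.00 = 105.00
2. 1.4(117) + 1.3(20) + 0.7(42) = 163.80 + 26.00 + 29.40 = 219.20
3. 1.4(117) + 1.4(61) = 163.80 + 85.40 = 249.20
4. 1.35(117) + 1.4(42) + 0.6(61) = 157.95 + 58.80 + 36.60 = 253.35
5. 1.3(117) + 0.7(21) + 0.7(13) = 152.10 + 14.70 + 9.10 = 175.90
6. 1.35(117) = 157.95
The largest value is 253.35 psf from combination 4.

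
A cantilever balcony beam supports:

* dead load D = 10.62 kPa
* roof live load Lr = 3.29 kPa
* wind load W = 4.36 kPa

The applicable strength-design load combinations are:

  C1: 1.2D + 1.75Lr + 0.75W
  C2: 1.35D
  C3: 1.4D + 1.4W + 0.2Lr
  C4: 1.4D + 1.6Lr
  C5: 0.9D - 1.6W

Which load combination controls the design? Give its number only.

Combination 1

C1: 1.2(10.62) + 1.75(3.29) + 0.75(4.36) = 12.74 + 5.76 + 3.27 = 21.77
C2: 1.35(10.62) = 14.34
C3: 1.4(10.62) + 1.4(4.36) + 0.2(3.29) = 14.87 + 6.10 + 0.66 = 21.63
C4: 1.4(10.62) + 1.6(3.29) = 14.87 + 5.26 = 20.13
C5: 0.9(10.62) - 1.6(4.36) = 9.56 - 6.98 = 2.58
The largest value is 21.77 kPa from combination 1.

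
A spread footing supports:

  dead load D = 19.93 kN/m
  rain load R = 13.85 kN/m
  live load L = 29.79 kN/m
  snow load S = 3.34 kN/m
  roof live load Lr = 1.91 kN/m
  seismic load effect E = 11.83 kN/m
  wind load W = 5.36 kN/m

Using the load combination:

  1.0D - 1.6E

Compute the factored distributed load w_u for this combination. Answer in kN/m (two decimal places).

1.00 kN/m

1.0(19.93) - 1.6(11.83) = 19.93 - 18.93 = 1.00
w_u = 1.00 kN/m.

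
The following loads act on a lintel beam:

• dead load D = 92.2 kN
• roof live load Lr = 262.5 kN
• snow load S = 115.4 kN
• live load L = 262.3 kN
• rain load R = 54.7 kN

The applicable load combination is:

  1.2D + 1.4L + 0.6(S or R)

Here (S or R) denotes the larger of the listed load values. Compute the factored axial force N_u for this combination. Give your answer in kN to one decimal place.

547.1 kN

(S or R) → S = 115.4 kN.
1.2(92.2) + 1.4(262.3) + 0.6(115.4) = 547.1
N_u = 547.1 kN.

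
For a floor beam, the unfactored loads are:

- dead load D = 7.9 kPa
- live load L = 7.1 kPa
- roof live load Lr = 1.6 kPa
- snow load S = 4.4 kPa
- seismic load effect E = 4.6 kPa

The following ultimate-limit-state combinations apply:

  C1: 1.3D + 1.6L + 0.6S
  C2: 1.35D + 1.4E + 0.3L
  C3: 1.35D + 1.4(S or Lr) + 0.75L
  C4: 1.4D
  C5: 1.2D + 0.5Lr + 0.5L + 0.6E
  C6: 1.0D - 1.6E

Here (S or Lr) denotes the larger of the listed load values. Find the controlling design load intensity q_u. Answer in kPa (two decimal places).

(S or Lr) → S = 4.4 kPa.
C1: 1.3(7.9) + 1.6(7.1) + 0.6(4.4) = 10.27 + 11.36 + 2.64 = 24.27
C2: 1.35(7.9) + 1.4(4.6) + 0.3(7.1) = 10.67 + 6.44 + 2.13 = 19.24
C3: 1.35(7.9) + 1.4(4.4) + 0.75(7.1) = 22.15
C4: 1.4(7.9) = 11.06
C5: 1.2(7.9) + 0.5(1.6) + 0.5(7.1) + 0.6(4.6) = 9.48 + 0.80 + 3.55 + 2.76 = 16.59
C6: 1.0(7.9) - 1.6(4.6) = 7.90 - 7.36 = 0.54
The controlling combination is 1, giving 24.27 kPa.

24.27 kPa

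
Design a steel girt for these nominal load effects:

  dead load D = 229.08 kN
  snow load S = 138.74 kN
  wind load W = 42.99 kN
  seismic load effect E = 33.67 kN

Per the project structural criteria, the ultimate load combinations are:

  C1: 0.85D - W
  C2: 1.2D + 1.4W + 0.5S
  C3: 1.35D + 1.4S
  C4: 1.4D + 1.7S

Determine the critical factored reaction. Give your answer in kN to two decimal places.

C1: 0.85(229.08) - 1.0(42.99) = 151.73
C2: 1.2(229.08) + 1.4(42.99) + 0.5(138.74) = 404.45
C3: 1.35(229.08) + 1.4(138.74) = 503.49
C4: 1.4(229.08) + 1.7(138.74) = 556.57
The controlling combination is 4, giving 556.57 kN.

556.57 kN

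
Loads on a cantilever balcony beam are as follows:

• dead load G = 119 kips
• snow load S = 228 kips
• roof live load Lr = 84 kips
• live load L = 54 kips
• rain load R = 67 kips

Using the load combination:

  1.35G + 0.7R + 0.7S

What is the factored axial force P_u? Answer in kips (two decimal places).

1.35(119) + 0.7(67) + 0.7(228) = 160.65 + 46.90 + 159.60 = 367.15
P_u = 367.15 kips.

367.15 kips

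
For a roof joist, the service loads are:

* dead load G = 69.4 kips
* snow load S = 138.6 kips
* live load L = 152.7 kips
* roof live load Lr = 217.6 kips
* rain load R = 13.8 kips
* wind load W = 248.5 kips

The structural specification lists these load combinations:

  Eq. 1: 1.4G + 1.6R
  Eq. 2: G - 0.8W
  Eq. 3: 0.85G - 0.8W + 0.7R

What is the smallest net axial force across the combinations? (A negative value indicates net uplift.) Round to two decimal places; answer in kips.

Eq. 1: 1.4(69.4) + 1.6(13.8) = 97.16 + 22.08 = 119.24
Eq. 2: 1.0(69.4) - 0.8(248.5) = 69.40 - 198.80 = -129.40
Eq. 3: 0.85(69.4) - 0.8(248.5) + 0.7(13.8) = 58.99 - 198.80 + 9.66 = -130.15
Combination 3 gives the minimum: -130.15 kips.

-130.15 kips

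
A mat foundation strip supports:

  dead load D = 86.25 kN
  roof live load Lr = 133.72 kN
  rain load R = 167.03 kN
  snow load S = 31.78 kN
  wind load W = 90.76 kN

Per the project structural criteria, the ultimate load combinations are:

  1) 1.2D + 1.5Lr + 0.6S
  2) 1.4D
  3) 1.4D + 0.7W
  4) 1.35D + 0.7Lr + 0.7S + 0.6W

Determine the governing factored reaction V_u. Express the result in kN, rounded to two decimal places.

323.15 kN

1) 1.2(86.25) + 1.5(133.72) + 0.6(31.78) = 103.50 + 200.58 + 19.07 = 323.15
2) 1.4(86.25) = 120.75
3) 1.4(86.25) + 0.7(90.76) = 120.75 + 63.53 = 184.28
4) 1.35(86.25) + 0.7(133.72) + 0.7(31.78) + 0.6(90.76) = 286.74
Maximum is from combination 1.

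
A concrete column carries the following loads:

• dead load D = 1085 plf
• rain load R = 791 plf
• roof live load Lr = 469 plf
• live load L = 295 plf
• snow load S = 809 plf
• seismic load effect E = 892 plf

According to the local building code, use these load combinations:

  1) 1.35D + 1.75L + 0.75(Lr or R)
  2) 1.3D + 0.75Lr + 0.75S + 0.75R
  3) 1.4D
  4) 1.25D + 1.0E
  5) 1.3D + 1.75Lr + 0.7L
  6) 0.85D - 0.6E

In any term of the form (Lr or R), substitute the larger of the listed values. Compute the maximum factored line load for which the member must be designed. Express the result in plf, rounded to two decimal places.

2962.25 plf

(Lr or R) → R = 791 plf.
1) 1.35(1085) + 1.75(295) + 0.75(791) = 2574.25
2) 1.3(1085) + 0.75(469) + 0.75(809) + 0.75(791) = 2962.25
3) 1.4(1085) = 1519.00
4) 1.25(1085) + 1.0(892) = 2248.25
5) 1.3(1085) + 1.75(469) + 0.7(295) = 2437.75
6) 0.85(1085) - 0.6(892) = 387.05
Combination 2 governs: w_u = 2962.25 plf.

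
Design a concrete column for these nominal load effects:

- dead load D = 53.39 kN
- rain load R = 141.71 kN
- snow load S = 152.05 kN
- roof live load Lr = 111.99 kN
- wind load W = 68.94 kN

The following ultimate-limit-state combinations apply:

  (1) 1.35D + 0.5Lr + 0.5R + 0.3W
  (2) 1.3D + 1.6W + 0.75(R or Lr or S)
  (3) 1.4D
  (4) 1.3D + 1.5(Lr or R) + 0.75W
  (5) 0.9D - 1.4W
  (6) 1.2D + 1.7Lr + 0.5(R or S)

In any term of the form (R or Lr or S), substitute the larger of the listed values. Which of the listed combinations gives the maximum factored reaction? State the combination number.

Combination 4

(R or Lr or S) → S = 152.05 kN; (Lr or R) → R = 141.71 kN; (R or S) → S = 152.05 kN.
(1) 1.35(53.39) + 0.5(111.99) + 0.5(141.71) + 0.3(68.94) = 219.61
(2) 1.3(53.39) + 1.6(68.94) + 0.75(152.05) = 69.41 + 110.30 + 114.04 = 293.75
(3) 1.4(53.39) = 74.75
(4) 1.3(53.39) + 1.5(141.71) + 0.75(68.94) = 333.68
(5) 0.9(53.39) - 1.4(68.94) = 48.05 - 96.52 = -48.47
(6) 1.2(53.39) + 1.7(111.99) + 0.5(152.05) = 64.07 + 190.38 + 76.03 = 330.48
The largest value is 333.68 kN from combination 4.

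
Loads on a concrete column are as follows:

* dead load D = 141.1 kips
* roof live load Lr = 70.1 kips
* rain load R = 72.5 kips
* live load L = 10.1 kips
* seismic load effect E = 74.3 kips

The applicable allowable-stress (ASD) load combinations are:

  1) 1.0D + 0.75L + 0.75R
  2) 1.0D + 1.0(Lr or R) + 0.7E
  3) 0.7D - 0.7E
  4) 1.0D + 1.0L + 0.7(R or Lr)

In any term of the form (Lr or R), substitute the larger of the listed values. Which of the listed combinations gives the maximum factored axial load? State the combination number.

(Lr or R) → R = 72.5 kips; (R or Lr) → R = 72.5 kips.
1) 1.0(141.1) + 0.75(10.1) + 0.75(72.5) = 203.1
2) 1.0(141.1) + 1.0(72.5) + 0.7(74.3) = 265.6
3) 0.7(141.1) - 0.7(74.3) = 46.8
4) 1.0(141.1) + 1.0(10.1) + 0.7(72.5) = 202.0
The largest value is 265.6 kips from combination 2.

Combination 2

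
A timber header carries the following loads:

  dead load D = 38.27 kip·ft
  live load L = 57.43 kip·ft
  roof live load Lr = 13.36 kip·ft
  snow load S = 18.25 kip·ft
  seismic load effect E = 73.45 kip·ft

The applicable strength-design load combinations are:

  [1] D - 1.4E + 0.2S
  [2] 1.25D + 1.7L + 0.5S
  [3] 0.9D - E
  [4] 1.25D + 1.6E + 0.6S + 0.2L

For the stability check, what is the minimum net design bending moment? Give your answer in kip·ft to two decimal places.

[1] 1.0(38.27) - 1.4(73.45) + 0.2(18.25) = -60.91
[2] 1.25(38.27) + 1.7(57.43) + 0.5(18.25) = 154.59
[3] 0.9(38.27) - 1.0(73.45) = -39.01
[4] 1.25(38.27) + 1.6(73.45) + 0.6(18.25) + 0.2(57.43) = 187.79
Combination 1 gives the minimum: -60.91 kip·ft.

-60.91 kip·ft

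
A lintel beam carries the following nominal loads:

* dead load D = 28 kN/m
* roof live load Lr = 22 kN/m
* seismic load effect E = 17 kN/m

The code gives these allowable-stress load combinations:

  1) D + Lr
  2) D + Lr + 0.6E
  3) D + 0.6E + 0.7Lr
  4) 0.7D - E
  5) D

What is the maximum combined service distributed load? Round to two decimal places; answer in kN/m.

1) 1.0(28) + 1.0(22) = 28.00 + 22.00 = 50.00
2) 1.0(28) + 1.0(22) + 0.6(17) = 28.00 + 22.00 + 10.20 = 60.20
3) 1.0(28) + 0.6(17) + 0.7(22) = 28.00 + 10.20 + 15.40 = 53.60
4) 0.7(28) - 1.0(17) = 19.60 - 17.00 = 2.60
5) 1.0(28) = 28.00
Maximum is from combination 2.

60.20 kN/m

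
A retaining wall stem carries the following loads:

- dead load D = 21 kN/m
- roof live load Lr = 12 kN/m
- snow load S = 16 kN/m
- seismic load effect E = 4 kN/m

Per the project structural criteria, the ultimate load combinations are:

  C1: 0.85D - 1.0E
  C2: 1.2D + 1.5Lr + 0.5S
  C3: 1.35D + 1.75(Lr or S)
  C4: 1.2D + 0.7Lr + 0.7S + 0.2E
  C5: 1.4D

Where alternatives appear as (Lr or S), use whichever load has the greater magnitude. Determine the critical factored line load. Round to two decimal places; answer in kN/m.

(Lr or S) → S = 16 kN/m.
C1: 0.85(21) - 1.0(4) = 17.85 - 4.00 = 13.85
C2: 1.2(21) + 1.5(12) + 0.5(16) = 25.20 + 18.00 + 8.00 = 51.20
C3: 1.35(21) + 1.75(16) = 28.35 + 28.00 = 56.35
C4: 1.2(21) + 0.7(12) + 0.7(16) + 0.2(4) = 25.20 + 8.40 + 11.20 + 0.80 = 45.60
C5: 1.4(21) = 29.40
Combination 3 governs: w_u = 56.35 kN/m.

56.35 kN/m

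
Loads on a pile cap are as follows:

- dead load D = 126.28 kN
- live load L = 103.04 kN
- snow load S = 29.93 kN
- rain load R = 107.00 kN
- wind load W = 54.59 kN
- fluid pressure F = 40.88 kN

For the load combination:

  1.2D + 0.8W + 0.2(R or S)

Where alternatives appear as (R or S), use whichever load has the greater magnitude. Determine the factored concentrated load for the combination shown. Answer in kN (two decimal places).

216.61 kN

(R or S) → R = 107.00 kN.
1.2(126.28) + 0.8(54.59) + 0.2(107.00) = 216.61
P_u = 216.61 kN.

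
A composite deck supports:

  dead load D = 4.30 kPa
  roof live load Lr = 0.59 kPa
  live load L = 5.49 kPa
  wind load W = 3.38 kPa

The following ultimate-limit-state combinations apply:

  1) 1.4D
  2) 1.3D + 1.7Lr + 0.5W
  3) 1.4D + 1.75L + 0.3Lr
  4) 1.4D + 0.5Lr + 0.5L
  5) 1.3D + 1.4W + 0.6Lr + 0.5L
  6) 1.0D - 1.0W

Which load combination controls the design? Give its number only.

Combination 3

1) 1.4(4.30) = 6.02
2) 1.3(4.30) + 1.7(0.59) + 0.5(3.38) = 8.28
3) 1.4(4.30) + 1.75(5.49) + 0.3(0.59) = 15.80
4) 1.4(4.30) + 0.5(0.59) + 0.5(5.49) = 9.06
5) 1.3(4.30) + 1.4(3.38) + 0.6(0.59) + 0.5(5.49) = 13.42
6) 1.0(4.30) - 1.0(3.38) = 0.92
The largest value is 15.80 kPa from combination 3.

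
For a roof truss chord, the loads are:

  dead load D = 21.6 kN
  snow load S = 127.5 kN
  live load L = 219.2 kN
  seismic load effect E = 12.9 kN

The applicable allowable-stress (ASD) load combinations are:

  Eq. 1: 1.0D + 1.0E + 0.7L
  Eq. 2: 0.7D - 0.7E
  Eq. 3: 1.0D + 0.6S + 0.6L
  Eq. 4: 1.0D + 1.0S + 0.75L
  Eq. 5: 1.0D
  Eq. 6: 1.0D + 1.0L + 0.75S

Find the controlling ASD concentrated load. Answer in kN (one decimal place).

Eq. 1: 1.0(21.6) + 1.0(12.9) + 0.7(219.2) = 21.6 + 12.9 + 153.4 = 187.9
Eq. 2: 0.7(21.6) - 0.7(12.9) = 15.1 - 9.0 = 6.1
Eq. 3: 1.0(21.6) + 0.6(127.5) + 0.6(219.2) = 21.6 + 76.5 + 131.5 = 229.6
Eq. 4: 1.0(21.6) + 1.0(127.5) + 0.75(219.2) = 21.6 + 127.5 + 164.4 = 313.5
Eq. 5: 1.0(21.6) = 21.6
Eq. 6: 1.0(21.6) + 1.0(219.2) + 0.75(127.5) = 21.6 + 219.2 + 95.6 = 336.4
Maximum is from combination 6.

336.4 kN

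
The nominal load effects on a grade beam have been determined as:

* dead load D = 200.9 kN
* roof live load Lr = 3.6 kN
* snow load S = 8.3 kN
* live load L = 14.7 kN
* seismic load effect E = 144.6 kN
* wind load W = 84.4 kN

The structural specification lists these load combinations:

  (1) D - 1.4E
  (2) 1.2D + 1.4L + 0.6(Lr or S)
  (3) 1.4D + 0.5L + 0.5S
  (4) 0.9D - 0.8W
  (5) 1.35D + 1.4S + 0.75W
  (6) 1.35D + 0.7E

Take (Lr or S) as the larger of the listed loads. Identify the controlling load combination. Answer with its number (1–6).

(Lr or S) → S = 8.3 kN.
(1) 1.0(200.9) - 1.4(144.6) = 200.9 - 202.4 = -1.5
(2) 1.2(200.9) + 1.4(14.7) + 0.6(8.3) = 266.6
(3) 1.4(200.9) + 0.5(14.7) + 0.5(8.3) = 292.8
(4) 0.9(200.9) - 0.8(84.4) = 180.8 - 67.5 = 113.3
(5) 1.35(200.9) + 1.4(8.3) + 0.75(84.4) = 271.2 + 11.6 + 63.3 = 346.1
(6) 1.35(200.9) + 0.7(144.6) = 271.2 + 101.2 = 372.4
The largest value is 372.4 kN from combination 6.

Combination 6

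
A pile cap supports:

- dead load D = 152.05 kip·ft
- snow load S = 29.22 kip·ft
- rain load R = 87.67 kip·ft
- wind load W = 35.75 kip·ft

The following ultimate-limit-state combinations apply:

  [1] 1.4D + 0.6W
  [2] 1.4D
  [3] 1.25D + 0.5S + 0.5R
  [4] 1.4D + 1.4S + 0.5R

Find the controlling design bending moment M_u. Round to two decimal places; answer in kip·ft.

[1] 1.4(152.05) + 0.6(35.75) = 212.87 + 21.45 = 234.32
[2] 1.4(152.05) = 212.87
[3] 1.25(152.05) + 0.5(29.22) + 0.5(87.67) = 190.06 + 14.61 + 43.84 = 248.51
[4] 1.4(152.05) + 1.4(29.22) + 0.5(87.67) = 297.61
Combination 4 governs: M_u = 297.61 kip·ft.

297.61 kip·ft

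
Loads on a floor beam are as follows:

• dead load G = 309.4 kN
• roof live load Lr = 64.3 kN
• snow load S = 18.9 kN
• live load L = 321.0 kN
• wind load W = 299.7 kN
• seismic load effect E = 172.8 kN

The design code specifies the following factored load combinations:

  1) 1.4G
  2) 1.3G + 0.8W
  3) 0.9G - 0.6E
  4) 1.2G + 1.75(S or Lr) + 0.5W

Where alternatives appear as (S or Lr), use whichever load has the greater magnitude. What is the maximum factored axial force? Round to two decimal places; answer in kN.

(S or Lr) → Lr = 64.3 kN.
1) 1.4(309.4) = 433.16
2) 1.3(309.4) + 0.8(299.7) = 641.98
3) 0.9(309.4) - 0.6(172.8) = 174.78
4) 1.2(309.4) + 1.75(64.3) + 0.5(299.7) = 633.66
Maximum is from combination 2.

641.98 kN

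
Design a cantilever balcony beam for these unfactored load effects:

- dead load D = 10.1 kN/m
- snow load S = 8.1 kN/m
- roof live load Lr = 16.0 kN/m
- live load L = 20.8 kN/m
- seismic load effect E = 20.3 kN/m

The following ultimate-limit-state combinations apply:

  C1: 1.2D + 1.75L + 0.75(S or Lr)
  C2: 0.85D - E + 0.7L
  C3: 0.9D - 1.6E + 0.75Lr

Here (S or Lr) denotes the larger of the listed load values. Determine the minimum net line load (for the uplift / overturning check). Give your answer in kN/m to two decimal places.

(S or Lr) → Lr = 16.0 kN/m.
C1: 1.2(10.1) + 1.75(20.8) + 0.75(16.0) = 12.12 + 36.40 + 12.00 = 60.52
C2: 0.85(10.1) - 1.0(20.3) + 0.7(20.8) = 8.59 - 20.30 + 14.56 = 2.85
C3: 0.9(10.1) - 1.6(20.3) + 0.75(16.0) = 9.09 - 32.48 + 12.00 = -11.39
Combination 3 gives the minimum: -11.39 kN/m.

-11.39 kN/m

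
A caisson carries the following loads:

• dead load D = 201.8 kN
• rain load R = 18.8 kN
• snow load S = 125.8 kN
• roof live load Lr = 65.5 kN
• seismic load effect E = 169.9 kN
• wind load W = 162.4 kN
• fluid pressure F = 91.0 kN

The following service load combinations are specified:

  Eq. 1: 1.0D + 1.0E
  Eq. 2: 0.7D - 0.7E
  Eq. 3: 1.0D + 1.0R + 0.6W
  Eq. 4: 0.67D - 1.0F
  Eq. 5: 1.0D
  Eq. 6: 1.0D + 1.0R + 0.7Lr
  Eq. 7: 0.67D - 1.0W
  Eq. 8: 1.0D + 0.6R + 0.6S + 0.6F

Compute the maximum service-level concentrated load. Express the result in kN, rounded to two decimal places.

Eq. 1: 1.0(201.8) + 1.0(169.9) = 201.80 + 169.90 = 371.70
Eq. 2: 0.7(201.8) - 0.7(169.9) = 141.26 - 118.93 = 22.33
Eq. 3: 1.0(201.8) + 1.0(18.8) + 0.6(162.4) = 201.80 + 18.80 + 97.44 = 318.04
Eq. 4: 0.67(201.8) - 1.0(91.0) = 135.21 - 91.00 = 44.21
Eq. 5: 1.0(201.8) = 201.80
Eq. 6: 1.0(201.8) + 1.0(18.8) + 0.7(65.5) = 201.80 + 18.80 + 45.85 = 266.45
Eq. 7: 0.67(201.8) - 1.0(162.4) = 135.21 - 162.40 = -27.19
Eq. 8: 1.0(201.8) + 0.6(18.8) + 0.6(125.8) + 0.6(91.0) = 201.80 + 11.28 + 75.48 + 54.60 = 343.16
Maximum is from combination 1.

371.70 kN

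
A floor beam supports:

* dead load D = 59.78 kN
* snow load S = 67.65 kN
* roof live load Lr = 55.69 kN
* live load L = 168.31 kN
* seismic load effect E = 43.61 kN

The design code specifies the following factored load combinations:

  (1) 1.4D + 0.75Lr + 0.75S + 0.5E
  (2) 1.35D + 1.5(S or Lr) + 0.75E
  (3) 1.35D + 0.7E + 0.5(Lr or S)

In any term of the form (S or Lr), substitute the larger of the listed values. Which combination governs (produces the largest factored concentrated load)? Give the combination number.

(S or Lr) → S = 67.65 kN; (Lr or S) → S = 67.65 kN.
(1) 1.4(59.78) + 0.75(55.69) + 0.75(67.65) + 0.5(43.61) = 198.00
(2) 1.35(59.78) + 1.5(67.65) + 0.75(43.61) = 80.70 + 101.48 + 32.71 = 214.89
(3) 1.35(59.78) + 0.7(43.61) + 0.5(67.65) = 80.70 + 30.53 + 33.83 = 145.06
The largest value is 214.89 kN from combination 2.

Combination 2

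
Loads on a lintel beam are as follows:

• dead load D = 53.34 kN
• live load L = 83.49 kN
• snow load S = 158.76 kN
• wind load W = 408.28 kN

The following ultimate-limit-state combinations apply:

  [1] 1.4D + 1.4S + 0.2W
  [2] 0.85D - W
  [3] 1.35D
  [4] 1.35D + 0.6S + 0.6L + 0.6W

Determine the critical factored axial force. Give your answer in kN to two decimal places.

462.33 kN

[1] 1.4(53.34) + 1.4(158.76) + 0.2(408.28) = 74.68 + 222.26 + 81.66 = 378.60
[2] 0.85(53.34) - 1.0(408.28) = 45.34 - 408.28 = -362.94
[3] 1.35(53.34) = 72.01
[4] 1.35(53.34) + 0.6(158.76) + 0.6(83.49) + 0.6(408.28) = 72.01 + 95.26 + 50.09 + 244.97 = 462.33
Combination 4 governs: N_u = 462.33 kN.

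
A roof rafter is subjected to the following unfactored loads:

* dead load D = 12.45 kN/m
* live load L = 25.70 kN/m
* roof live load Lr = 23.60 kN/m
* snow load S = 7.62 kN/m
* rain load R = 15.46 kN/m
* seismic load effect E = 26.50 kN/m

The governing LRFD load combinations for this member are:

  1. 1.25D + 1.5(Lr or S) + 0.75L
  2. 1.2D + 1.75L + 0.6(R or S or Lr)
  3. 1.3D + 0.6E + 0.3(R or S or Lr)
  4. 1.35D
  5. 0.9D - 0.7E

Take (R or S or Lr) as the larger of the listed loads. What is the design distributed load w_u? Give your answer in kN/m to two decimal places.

74.08 kN/m

(Lr or S) → Lr = 23.60 kN/m; (R or S or Lr) → Lr = 23.60 kN/m.
1. 1.25(12.45) + 1.5(23.60) + 0.75(25.70) = 15.56 + 35.40 + 19.28 = 70.24
2. 1.2(12.45) + 1.75(25.70) + 0.6(23.60) = 14.94 + 44.98 + 14.16 = 74.08
3. 1.3(12.45) + 0.6(26.50) + 0.3(23.60) = 16.19 + 15.90 + 7.08 = 39.17
4. 1.35(12.45) = 16.81
5. 0.9(12.45) - 0.7(26.50) = -7.35
Maximum is from combination 2.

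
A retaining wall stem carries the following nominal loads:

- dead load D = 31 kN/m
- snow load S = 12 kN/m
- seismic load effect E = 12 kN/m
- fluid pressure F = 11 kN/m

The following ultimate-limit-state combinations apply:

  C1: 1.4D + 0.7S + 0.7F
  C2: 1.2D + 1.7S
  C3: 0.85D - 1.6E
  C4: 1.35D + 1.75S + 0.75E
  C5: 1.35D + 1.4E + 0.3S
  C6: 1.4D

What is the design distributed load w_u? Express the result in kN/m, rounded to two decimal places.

C1: 1.4(31) + 0.7(12) + 0.7(11) = 59.50
C2: 1.2(31) + 1.7(12) = 57.60
C3: 0.85(31) - 1.6(12) = 7.15
C4: 1.35(31) + 1.75(12) + 0.75(12) = 71.85
C5: 1.35(31) + 1.4(12) + 0.3(12) = 62.25
C6: 1.4(31) = 43.40
Maximum is from combination 4.

71.85 kN/m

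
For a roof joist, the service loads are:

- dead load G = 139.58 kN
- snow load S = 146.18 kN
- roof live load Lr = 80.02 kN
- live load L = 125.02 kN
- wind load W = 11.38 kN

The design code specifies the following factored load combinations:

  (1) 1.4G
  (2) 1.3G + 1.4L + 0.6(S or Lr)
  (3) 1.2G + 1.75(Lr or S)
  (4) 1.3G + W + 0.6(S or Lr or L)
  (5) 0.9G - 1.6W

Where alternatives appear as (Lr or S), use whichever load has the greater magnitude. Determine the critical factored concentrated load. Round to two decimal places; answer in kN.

444.19 kN

(S or Lr) → S = 146.18 kN; (Lr or S) → S = 146.18 kN; (S or Lr or L) → S = 146.18 kN.
(1) 1.4(139.58) = 195.41
(2) 1.3(139.58) + 1.4(125.02) + 0.6(146.18) = 181.45 + 175.03 + 87.71 = 444.19
(3) 1.2(139.58) + 1.75(146.18) = 423.31
(4) 1.3(139.58) + 1.0(11.38) + 0.6(146.18) = 181.45 + 11.38 + 87.71 = 280.54
(5) 0.9(139.58) - 1.6(11.38) = 125.62 - 18.21 = 107.41
The controlling combination is 2, giving 444.19 kN.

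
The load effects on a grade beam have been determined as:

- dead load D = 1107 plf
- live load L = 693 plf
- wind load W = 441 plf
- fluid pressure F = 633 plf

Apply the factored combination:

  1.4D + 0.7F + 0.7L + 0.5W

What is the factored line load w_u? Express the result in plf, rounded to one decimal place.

1.4(1107) + 0.7(633) + 0.7(693) + 0.5(441) = 1549.8 + 443.1 + 485.1 + 220.5 = 2698.5
w_u = 2698.5 plf.

2698.5 plf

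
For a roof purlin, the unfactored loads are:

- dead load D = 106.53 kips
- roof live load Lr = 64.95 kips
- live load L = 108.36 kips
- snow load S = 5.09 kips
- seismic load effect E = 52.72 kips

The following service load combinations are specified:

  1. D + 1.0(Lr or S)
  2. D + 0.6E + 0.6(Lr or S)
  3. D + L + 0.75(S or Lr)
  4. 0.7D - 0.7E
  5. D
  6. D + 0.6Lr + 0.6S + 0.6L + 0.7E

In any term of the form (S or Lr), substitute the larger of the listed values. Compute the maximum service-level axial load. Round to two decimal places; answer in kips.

263.60 kips

(Lr or S) → Lr = 64.95 kips; (S or Lr) → Lr = 64.95 kips.
1. 1.0(106.53) + 1.0(64.95) = 106.53 + 64.95 = 171.48
2. 1.0(106.53) + 0.6(52.72) + 0.6(64.95) = 106.53 + 31.63 + 38.97 = 177.13
3. 1.0(106.53) + 1.0(108.36) + 0.75(64.95) = 106.53 + 108.36 + 48.71 = 263.60
4. 0.7(106.53) - 0.7(52.72) = 74.57 - 36.90 = 37.67
5. 1.0(106.53) = 106.53
6. 1.0(106.53) + 0.6(64.95) + 0.6(5.09) + 0.6(108.36) + 0.7(52.72) = 106.53 + 38.97 + 3.05 + 65.02 + 36.90 = 250.47
Maximum is from combination 3.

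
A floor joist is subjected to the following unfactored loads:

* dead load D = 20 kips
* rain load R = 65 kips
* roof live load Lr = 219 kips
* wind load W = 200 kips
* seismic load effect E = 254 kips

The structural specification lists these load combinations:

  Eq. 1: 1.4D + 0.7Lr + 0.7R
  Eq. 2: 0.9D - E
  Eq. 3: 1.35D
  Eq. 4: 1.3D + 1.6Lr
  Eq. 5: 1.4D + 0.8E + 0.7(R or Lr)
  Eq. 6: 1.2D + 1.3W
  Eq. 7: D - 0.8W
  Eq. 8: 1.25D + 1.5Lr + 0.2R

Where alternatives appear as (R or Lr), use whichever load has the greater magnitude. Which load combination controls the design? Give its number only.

(R or Lr) → Lr = 219 kips.
Eq. 1: 1.4(20) + 0.7(219) + 0.7(65) = 28.0 + 153.3 + 45.5 = 226.8
Eq. 2: 0.9(20) - 1.0(254) = 18.0 - 254.0 = -236.0
Eq. 3: 1.35(20) = 27.0
Eq. 4: 1.3(20) + 1.6(219) = 26.0 + 350.4 = 376.4
Eq. 5: 1.4(20) + 0.8(254) + 0.7(219) = 28.0 + 203.2 + 153.3 = 384.5
Eq. 6: 1.2(20) + 1.3(200) = 24.0 + 260.0 = 284.0
Eq. 7: 1.0(20) - 0.8(200) = 20.0 - 160.0 = -140.0
Eq. 8: 1.25(20) + 1.5(219) + 0.2(65) = 25.0 + 328.5 + 13.0 = 366.5
The largest value is 384.5 kips from combination 5.

Combination 5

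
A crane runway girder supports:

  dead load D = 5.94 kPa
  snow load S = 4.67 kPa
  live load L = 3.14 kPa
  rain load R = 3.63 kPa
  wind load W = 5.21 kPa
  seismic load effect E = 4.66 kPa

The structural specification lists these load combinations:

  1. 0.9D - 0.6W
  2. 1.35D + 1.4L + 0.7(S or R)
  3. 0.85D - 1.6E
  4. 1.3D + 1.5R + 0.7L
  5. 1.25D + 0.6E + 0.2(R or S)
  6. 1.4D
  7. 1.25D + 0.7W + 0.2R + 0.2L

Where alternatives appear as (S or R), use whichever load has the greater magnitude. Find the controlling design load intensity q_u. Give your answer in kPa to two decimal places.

15.68 kPa

(S or R) → S = 4.67 kPa; (R or S) → S = 4.67 kPa.
1. 0.9(5.94) - 0.6(5.21) = 2.22
2. 1.35(5.94) + 1.4(3.14) + 0.7(4.67) = 15.68
3. 0.85(5.94) - 1.6(4.66) = -2.41
4. 1.3(5.94) + 1.5(3.63) + 0.7(3.14) = 15.37
5. 1.25(5.94) + 0.6(4.66) + 0.2(4.67) = 11.16
6. 1.4(5.94) = 8.32
7. 1.25(5.94) + 0.7(5.21) + 0.2(3.63) + 0.2(3.14) = 12.43
Combination 2 governs: q_u = 15.68 kPa.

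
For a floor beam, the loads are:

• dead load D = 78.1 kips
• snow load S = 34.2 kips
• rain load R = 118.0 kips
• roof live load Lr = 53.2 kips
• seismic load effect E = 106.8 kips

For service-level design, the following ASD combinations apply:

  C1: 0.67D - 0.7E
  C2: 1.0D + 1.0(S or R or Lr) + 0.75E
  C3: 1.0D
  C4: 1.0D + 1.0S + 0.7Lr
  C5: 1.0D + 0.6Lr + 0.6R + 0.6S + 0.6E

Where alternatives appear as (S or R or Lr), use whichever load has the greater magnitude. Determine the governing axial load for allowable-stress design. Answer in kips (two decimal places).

(S or R or Lr) → R = 118.0 kips.
C1: 0.67(78.1) - 0.7(106.8) = -22.43
C2: 1.0(78.1) + 1.0(118.0) + 0.75(106.8) = 276.20
C3: 1.0(78.1) = 78.10
C4: 1.0(78.1) + 1.0(34.2) + 0.7(53.2) = 149.54
C5: 1.0(78.1) + 0.6(53.2) + 0.6(118.0) + 0.6(34.2) + 0.6(106.8) = 265.42
Combination 2 governs: P = 276.20 kips.

276.20 kips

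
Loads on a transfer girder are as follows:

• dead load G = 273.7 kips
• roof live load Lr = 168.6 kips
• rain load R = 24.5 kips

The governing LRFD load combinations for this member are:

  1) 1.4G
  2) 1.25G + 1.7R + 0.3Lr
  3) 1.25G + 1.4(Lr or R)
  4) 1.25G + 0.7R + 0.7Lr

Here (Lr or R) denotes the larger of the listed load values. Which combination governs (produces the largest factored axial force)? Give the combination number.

Combination 3

(Lr or R) → Lr = 168.6 kips.
1) 1.4(273.7) = 383.2
2) 1.25(273.7) + 1.7(24.5) + 0.3(168.6) = 342.1 + 41.7 + 50.6 = 434.4
3) 1.25(273.7) + 1.4(168.6) = 578.2
4) 1.25(273.7) + 0.7(24.5) + 0.7(168.6) = 342.1 + 17.2 + 118.0 = 477.3
The largest value is 578.2 kips from combination 3.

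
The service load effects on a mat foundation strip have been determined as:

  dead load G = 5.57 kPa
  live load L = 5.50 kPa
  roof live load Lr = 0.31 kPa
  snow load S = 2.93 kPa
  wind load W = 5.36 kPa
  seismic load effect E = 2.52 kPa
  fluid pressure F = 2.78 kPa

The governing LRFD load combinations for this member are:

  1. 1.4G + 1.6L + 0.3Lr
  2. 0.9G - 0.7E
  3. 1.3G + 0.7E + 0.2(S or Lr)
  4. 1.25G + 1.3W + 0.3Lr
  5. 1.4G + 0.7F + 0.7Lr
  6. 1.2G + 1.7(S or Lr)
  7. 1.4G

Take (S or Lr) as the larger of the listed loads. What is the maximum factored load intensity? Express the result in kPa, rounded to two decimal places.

(S or Lr) → S = 2.93 kPa.
1. 1.4(5.57) + 1.6(5.50) + 0.3(0.31) = 7.80 + 8.80 + 0.09 = 16.69
2. 0.9(5.57) - 0.7(2.52) = 5.01 - 1.76 = 3.25
3. 1.3(5.57) + 0.7(2.52) + 0.2(2.93) = 7.24 + 1.76 + 0.59 = 9.59
4. 1.25(5.57) + 1.3(5.36) + 0.3(0.31) = 6.96 + 6.97 + 0.09 = 14.02
5. 1.4(5.57) + 0.7(2.78) + 0.7(0.31) = 9.96
6. 1.2(5.57) + 1.7(2.93) = 11.67
7. 1.4(5.57) = 7.80
Combination 1 governs: q_u = 16.69 kPa.

16.69 kPa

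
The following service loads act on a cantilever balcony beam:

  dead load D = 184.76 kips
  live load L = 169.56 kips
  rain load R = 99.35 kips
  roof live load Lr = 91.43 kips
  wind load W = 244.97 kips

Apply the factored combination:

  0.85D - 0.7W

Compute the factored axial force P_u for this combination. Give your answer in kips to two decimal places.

-14.43 kips

0.85(184.76) - 0.7(244.97) = -14.43
P_u = -14.43 kips.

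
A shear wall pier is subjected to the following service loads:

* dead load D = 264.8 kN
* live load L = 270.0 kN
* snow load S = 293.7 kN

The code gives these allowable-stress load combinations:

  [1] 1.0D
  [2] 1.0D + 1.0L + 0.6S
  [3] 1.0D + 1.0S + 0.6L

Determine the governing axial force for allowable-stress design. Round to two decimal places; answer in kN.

[1] 1.0(264.8) = 264.80
[2] 1.0(264.8) + 1.0(270.0) + 0.6(293.7) = 264.80 + 270.00 + 176.22 = 711.02
[3] 1.0(264.8) + 1.0(293.7) + 0.6(270.0) = 264.80 + 293.70 + 162.00 = 720.50
The controlling combination is 3, giving 720.50 kN.

720.50 kN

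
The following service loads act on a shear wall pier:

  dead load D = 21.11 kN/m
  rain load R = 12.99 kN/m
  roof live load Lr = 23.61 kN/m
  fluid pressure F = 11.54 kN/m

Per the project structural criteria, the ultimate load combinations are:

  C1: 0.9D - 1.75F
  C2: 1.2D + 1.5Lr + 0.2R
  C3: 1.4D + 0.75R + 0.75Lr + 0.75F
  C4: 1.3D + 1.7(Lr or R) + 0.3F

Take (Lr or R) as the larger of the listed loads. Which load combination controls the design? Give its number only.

Combination 4

(Lr or R) → Lr = 23.61 kN/m.
C1: 0.9(21.11) - 1.75(11.54) = 19.00 - 20.20 = -1.20
C2: 1.2(21.11) + 1.5(23.61) + 0.2(12.99) = 25.33 + 35.42 + 2.60 = 63.35
C3: 1.4(21.11) + 0.75(12.99) + 0.75(23.61) + 0.75(11.54) = 29.55 + 9.74 + 17.71 + 8.66 = 65.66
C4: 1.3(21.11) + 1.7(23.61) + 0.3(11.54) = 27.44 + 40.14 + 3.46 = 71.04
The largest value is 71.04 kN/m from combination 4.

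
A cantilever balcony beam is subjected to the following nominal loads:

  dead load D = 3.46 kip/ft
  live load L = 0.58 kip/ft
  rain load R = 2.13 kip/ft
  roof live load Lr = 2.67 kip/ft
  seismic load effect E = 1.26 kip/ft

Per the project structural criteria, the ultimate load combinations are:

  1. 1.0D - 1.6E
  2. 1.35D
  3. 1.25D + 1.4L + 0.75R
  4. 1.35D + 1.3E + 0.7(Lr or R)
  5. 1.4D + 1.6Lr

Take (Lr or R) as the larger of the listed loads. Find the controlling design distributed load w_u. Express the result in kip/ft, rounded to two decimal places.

(Lr or R) → Lr = 2.67 kip/ft.
1. 1.0(3.46) - 1.6(1.26) = 3.46 - 2.02 = 1.44
2. 1.35(3.46) = 4.67
3. 1.25(3.46) + 1.4(0.58) + 0.75(2.13) = 6.73
4. 1.35(3.46) + 1.3(1.26) + 0.7(2.67) = 4.67 + 1.64 + 1.87 = 8.18
5. 1.4(3.46) + 1.6(2.67) = 9.12
Maximum is from combination 5.

9.12 kip/ft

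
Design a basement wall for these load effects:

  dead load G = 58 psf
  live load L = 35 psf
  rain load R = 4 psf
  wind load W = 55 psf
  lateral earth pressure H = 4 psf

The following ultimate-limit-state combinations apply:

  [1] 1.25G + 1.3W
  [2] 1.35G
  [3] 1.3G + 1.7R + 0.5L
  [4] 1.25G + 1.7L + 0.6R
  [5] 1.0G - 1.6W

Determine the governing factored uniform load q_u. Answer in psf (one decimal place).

[1] 1.25(58) + 1.3(55) = 72.5 + 71.5 = 144.0
[2] 1.35(58) = 78.3
[3] 1.3(58) + 1.7(4) + 0.5(35) = 75.4 + 6.8 + 17.5 = 99.7
[4] 1.25(58) + 1.7(35) + 0.6(4) = 72.5 + 59.5 + 2.4 = 134.4
[5] 1.0(58) - 1.6(55) = 58.0 - 88.0 = -30.0
The controlling combination is 1, giving 144.0 psf.

144.0 psf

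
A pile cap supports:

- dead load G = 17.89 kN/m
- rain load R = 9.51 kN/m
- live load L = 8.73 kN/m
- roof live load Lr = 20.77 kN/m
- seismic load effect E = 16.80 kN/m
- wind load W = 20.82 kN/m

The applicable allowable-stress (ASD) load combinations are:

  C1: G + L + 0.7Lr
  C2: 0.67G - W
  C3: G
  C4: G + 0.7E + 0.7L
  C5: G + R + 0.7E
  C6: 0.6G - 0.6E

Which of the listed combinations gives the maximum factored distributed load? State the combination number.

C1: 1.0(17.89) + 1.0(8.73) + 0.7(20.77) = 17.89 + 8.73 + 14.54 = 41.16
C2: 0.67(17.89) - 1.0(20.82) = 11.99 - 20.82 = -8.83
C3: 1.0(17.89) = 17.89
C4: 1.0(17.89) + 0.7(16.80) + 0.7(8.73) = 17.89 + 11.76 + 6.11 = 35.76
C5: 1.0(17.89) + 1.0(9.51) + 0.7(16.80) = 17.89 + 9.51 + 11.76 = 39.16
C6: 0.6(17.89) - 0.6(16.80) = 10.73 - 10.08 = 0.65
The largest value is 41.16 kN/m from combination 1.

Combination 1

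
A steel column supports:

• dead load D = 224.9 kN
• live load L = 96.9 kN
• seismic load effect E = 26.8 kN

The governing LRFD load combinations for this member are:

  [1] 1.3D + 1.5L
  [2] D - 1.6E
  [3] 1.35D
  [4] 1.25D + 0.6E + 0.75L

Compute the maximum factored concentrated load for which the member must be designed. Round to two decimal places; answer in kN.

437.72 kN

[1] 1.3(224.9) + 1.5(96.9) = 292.37 + 145.35 = 437.72
[2] 1.0(224.9) - 1.6(26.8) = 224.90 - 42.88 = 182.02
[3] 1.35(224.9) = 303.62
[4] 1.25(224.9) + 0.6(26.8) + 0.75(96.9) = 369.88
Maximum is from combination 1.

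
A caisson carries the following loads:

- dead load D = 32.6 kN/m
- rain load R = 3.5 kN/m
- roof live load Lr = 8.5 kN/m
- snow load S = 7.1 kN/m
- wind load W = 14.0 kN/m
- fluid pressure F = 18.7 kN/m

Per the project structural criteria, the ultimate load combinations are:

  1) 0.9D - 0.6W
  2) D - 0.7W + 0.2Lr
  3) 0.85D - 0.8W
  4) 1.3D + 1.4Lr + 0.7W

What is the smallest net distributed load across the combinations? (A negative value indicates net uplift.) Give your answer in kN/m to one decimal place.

16.5 kN/m

1) 0.9(32.6) - 0.6(14.0) = 20.9
2) 1.0(32.6) - 0.7(14.0) + 0.2(8.5) = 24.5
3) 0.85(32.6) - 0.8(14.0) = 16.5
4) 1.3(32.6) + 1.4(8.5) + 0.7(14.0) = 64.1
Combination 3 gives the minimum: 16.5 kN/m.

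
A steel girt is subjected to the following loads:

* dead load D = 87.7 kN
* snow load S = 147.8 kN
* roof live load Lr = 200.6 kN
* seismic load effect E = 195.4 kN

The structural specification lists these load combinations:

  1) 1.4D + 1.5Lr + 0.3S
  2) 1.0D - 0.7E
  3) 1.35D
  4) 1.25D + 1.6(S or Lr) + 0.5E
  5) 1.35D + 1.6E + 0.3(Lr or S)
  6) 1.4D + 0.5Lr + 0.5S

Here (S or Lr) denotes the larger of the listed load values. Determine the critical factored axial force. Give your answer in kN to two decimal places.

(S or Lr) → Lr = 200.6 kN; (Lr or S) → Lr = 200.6 kN.
1) 1.4(87.7) + 1.5(200.6) + 0.3(147.8) = 122.78 + 300.90 + 44.34 = 468.02
2) 1.0(87.7) - 0.7(195.4) = 87.70 - 136.78 = -49.08
3) 1.35(87.7) = 118.40
4) 1.25(87.7) + 1.6(200.6) + 0.5(195.4) = 109.63 + 320.96 + 97.70 = 528.29
5) 1.35(87.7) + 1.6(195.4) + 0.3(200.6) = 118.40 + 312.64 + 60.18 = 491.22
6) 1.4(87.7) + 0.5(200.6) + 0.5(147.8) = 122.78 + 100.30 + 73.90 = 296.98
Maximum is from combination 4.

528.29 kN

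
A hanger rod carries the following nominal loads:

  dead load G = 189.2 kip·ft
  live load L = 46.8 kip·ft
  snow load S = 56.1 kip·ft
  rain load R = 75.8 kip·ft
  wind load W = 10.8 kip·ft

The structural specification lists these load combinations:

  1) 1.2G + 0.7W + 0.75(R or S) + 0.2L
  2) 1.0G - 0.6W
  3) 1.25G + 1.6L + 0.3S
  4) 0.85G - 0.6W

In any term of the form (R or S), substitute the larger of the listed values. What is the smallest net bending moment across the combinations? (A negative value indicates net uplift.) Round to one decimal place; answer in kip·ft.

(R or S) → R = 75.8 kip·ft.
1) 1.2(189.2) + 0.7(10.8) + 0.75(75.8) + 0.2(46.8) = 300.8
2) 1.0(189.2) - 0.6(10.8) = 189.2 - 6.5 = 182.7
3) 1.25(189.2) + 1.6(46.8) + 0.3(56.1) = 236.5 + 74.9 + 16.8 = 328.2
4) 0.85(189.2) - 0.6(10.8) = 160.8 - 6.5 = 154.3
Combination 4 gives the minimum: 154.3 kip·ft.

154.3 kip·ft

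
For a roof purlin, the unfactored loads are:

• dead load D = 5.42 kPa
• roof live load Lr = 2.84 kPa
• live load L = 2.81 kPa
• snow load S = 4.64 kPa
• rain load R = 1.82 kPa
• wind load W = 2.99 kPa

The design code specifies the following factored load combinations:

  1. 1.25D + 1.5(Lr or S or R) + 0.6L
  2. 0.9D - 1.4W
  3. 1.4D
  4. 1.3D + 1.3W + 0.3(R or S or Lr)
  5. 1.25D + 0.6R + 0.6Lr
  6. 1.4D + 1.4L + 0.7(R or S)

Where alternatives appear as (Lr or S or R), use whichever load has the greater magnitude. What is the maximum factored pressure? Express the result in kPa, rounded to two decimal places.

(Lr or S or R) → S = 4.64 kPa; (R or S or Lr) → S = 4.64 kPa; (R or S) → S = 4.64 kPa.
1. 1.25(5.42) + 1.5(4.64) + 0.6(2.81) = 15.42
2. 0.9(5.42) - 1.4(2.99) = 4.88 - 4.19 = 0.69
3. 1.4(5.42) = 7.59
4. 1.3(5.42) + 1.3(2.99) + 0.3(4.64) = 7.05 + 3.89 + 1.39 = 12.33
5. 1.25(5.42) + 0.6(1.82) + 0.6(2.84) = 6.78 + 1.09 + 1.70 = 9.57
6. 1.4(5.42) + 1.4(2.81) + 0.7(4.64) = 7.59 + 3.93 + 3.25 = 14.77
The controlling combination is 1, giving 15.42 kPa.

15.42 kPa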